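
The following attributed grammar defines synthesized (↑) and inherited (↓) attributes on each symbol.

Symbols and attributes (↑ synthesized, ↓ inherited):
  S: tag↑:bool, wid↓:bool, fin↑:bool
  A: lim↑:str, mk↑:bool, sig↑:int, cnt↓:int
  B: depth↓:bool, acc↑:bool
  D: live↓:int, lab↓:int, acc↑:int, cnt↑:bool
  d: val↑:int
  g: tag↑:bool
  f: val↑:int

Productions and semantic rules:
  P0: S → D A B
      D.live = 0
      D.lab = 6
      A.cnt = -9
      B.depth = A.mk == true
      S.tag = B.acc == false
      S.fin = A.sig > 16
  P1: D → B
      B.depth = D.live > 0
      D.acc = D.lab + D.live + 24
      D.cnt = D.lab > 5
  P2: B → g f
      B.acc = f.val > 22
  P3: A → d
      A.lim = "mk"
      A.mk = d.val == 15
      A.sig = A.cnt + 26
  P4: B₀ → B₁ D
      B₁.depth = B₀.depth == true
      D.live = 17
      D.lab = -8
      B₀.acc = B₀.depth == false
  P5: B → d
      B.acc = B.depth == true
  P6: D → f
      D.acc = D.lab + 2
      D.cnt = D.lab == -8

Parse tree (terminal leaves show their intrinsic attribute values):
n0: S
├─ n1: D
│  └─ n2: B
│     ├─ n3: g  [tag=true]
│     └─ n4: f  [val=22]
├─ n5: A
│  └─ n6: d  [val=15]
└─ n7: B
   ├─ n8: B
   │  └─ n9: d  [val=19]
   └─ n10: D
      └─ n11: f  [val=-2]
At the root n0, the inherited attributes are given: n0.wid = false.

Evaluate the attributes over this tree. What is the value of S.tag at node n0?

1. n0.wid = false  [given at root]
2. n1.live = 0  [0]
3. n1.lab = 6  [6]
4. n2.depth = false  [D.live > 0]
5. n3.tag = true  [terminal]
6. n4.val = 22  [terminal]
7. n2.acc = false  [f.val > 22]
8. n1.acc = 30  [D.lab + D.live + 24]
9. n1.cnt = true  [D.lab > 5]
10. n5.cnt = -9  [-9]
11. n6.val = 15  [terminal]
12. n5.lim = "mk"  ["mk"]
13. n5.mk = true  [d.val == 15]
14. n5.sig = 17  [A.cnt + 26]
15. n7.depth = true  [A.mk == true]
16. n8.depth = true  [B₀.depth == true]
17. n9.val = 19  [terminal]
18. n8.acc = true  [B.depth == true]
19. n10.live = 17  [17]
20. n10.lab = -8  [-8]
21. n11.val = -2  [terminal]
22. n10.acc = -6  [D.lab + 2]
23. n10.cnt = true  [D.lab == -8]
24. n7.acc = false  [B₀.depth == false]
25. n0.tag = true  [B.acc == false]
26. n0.fin = true  [A.sig > 16]

true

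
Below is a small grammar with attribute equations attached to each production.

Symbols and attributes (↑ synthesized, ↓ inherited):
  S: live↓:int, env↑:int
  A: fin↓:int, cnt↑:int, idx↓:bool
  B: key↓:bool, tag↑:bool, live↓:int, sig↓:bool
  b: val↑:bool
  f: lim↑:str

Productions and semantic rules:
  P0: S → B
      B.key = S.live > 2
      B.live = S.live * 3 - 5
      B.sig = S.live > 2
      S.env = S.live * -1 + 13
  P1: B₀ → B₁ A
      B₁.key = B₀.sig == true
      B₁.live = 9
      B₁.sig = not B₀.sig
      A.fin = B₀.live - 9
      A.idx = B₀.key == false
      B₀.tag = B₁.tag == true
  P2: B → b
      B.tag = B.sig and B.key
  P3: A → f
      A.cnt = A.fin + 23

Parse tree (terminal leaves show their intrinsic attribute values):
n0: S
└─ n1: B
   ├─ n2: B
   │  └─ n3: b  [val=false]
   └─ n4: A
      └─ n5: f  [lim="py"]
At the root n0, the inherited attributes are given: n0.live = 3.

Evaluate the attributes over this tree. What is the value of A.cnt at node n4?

18

1. n0.live = 3  [given at root]
2. n1.key = true  [S.live > 2]
3. n1.live = 4  [S.live * 3 - 5]
4. n1.sig = true  [S.live > 2]
5. n2.key = true  [B₀.sig == true]
6. n2.live = 9  [9]
7. n2.sig = false  [not B₀.sig]
8. n3.val = false  [terminal]
9. n2.tag = false  [B.sig and B.key]
10. n4.fin = -5  [B₀.live - 9]
11. n4.idx = false  [B₀.key == false]
12. n5.lim = "py"  [terminal]
13. n4.cnt = 18  [A.fin + 23]
14. n1.tag = false  [B₁.tag == true]
15. n0.env = 10  [S.live * -1 + 13]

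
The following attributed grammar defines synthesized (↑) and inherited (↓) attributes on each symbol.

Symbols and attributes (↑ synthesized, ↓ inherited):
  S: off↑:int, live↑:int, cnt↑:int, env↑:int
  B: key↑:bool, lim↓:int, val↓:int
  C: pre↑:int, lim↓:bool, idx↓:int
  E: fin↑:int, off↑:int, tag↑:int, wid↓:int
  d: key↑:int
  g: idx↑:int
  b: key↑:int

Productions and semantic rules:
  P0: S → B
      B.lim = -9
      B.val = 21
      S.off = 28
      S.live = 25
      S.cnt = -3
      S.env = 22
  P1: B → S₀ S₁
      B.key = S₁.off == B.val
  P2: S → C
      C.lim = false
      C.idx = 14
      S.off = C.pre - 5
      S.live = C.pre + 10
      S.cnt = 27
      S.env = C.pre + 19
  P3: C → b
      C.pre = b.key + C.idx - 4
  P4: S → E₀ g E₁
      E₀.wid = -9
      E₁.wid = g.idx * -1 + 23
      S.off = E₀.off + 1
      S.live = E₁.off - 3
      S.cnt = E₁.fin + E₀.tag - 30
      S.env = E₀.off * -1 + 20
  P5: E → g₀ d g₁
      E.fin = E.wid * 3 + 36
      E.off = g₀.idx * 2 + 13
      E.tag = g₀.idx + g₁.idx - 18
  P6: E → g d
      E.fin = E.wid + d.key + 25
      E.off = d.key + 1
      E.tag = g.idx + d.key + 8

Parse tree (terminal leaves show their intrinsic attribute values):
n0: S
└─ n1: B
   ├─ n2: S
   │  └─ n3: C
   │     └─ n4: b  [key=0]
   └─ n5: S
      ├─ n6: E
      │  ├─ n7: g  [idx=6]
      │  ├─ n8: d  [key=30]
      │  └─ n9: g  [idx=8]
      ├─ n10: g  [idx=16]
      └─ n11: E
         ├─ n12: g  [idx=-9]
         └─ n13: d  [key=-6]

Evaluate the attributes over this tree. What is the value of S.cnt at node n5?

1. n1.lim = -9  [-9]
2. n1.val = 21  [21]
3. n3.lim = false  [false]
4. n3.idx = 14  [14]
5. n4.key = 0  [terminal]
6. n3.pre = 10  [b.key + C.idx - 4]
7. n2.off = 5  [C.pre - 5]
8. n2.live = 20  [C.pre + 10]
9. n2.cnt = 27  [27]
10. n2.env = 29  [C.pre + 19]
11. n6.wid = -9  [-9]
12. n7.idx = 6  [terminal]
13. n8.key = 30  [terminal]
14. n9.idx = 8  [terminal]
15. n6.fin = 9  [E.wid * 3 + 36]
16. n6.off = 25  [g₀.idx * 2 + 13]
17. n6.tag = -4  [g₀.idx + g₁.idx - 18]
18. n10.idx = 16  [terminal]
19. n11.wid = 7  [g.idx * -1 + 23]
20. n12.idx = -9  [terminal]
21. n13.key = -6  [terminal]
22. n11.fin = 26  [E.wid + d.key + 25]
23. n11.off = -5  [d.key + 1]
24. n11.tag = -7  [g.idx + d.key + 8]
25. n5.off = 26  [E₀.off + 1]
26. n5.live = -8  [E₁.off - 3]
27. n5.cnt = -8  [E₁.fin + E₀.tag - 30]
28. n5.env = -5  [E₀.off * -1 + 20]
29. n1.key = false  [S₁.off == B.val]
30. n0.off = 28  [28]
31. n0.live = 25  [25]
32. n0.cnt = -3  [-3]
33. n0.env = 22  [22]

-8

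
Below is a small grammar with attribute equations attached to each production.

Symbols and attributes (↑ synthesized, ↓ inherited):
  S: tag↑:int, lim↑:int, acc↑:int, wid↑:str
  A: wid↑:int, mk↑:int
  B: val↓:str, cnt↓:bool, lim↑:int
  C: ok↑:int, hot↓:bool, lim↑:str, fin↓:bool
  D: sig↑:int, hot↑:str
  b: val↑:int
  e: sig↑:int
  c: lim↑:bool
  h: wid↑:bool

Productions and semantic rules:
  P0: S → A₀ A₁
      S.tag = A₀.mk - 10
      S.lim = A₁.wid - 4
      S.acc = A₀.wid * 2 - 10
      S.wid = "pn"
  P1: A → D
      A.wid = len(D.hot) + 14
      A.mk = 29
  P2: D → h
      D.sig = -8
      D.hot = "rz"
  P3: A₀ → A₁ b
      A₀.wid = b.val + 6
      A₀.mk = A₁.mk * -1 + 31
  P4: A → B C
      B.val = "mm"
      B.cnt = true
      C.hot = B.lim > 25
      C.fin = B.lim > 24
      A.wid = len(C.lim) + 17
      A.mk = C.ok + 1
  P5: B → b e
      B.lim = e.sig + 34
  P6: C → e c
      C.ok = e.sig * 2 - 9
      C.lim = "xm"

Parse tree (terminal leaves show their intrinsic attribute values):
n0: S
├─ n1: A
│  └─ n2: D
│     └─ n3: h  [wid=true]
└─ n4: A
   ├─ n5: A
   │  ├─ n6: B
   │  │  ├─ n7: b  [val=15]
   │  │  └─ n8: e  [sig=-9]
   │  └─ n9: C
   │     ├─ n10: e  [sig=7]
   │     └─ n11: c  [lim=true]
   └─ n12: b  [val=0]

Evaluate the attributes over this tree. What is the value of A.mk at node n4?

25

1. n3.wid = true  [terminal]
2. n2.sig = -8  [-8]
3. n2.hot = "rz"  ["rz"]
4. n1.wid = 16  [len(D.hot) + 14]
5. n1.mk = 29  [29]
6. n6.val = "mm"  ["mm"]
7. n6.cnt = true  [true]
8. n7.val = 15  [terminal]
9. n8.sig = -9  [terminal]
10. n6.lim = 25  [e.sig + 34]
11. n9.hot = false  [B.lim > 25]
12. n9.fin = true  [B.lim > 24]
13. n10.sig = 7  [terminal]
14. n11.lim = true  [terminal]
15. n9.ok = 5  [e.sig * 2 - 9]
16. n9.lim = "xm"  ["xm"]
17. n5.wid = 19  [len(C.lim) + 17]
18. n5.mk = 6  [C.ok + 1]
19. n12.val = 0  [terminal]
20. n4.wid = 6  [b.val + 6]
21. n4.mk = 25  [A₁.mk * -1 + 31]
22. n0.tag = 19  [A₀.mk - 10]
23. n0.lim = 2  [A₁.wid - 4]
24. n0.acc = 22  [A₀.wid * 2 - 10]
25. n0.wid = "pn"  ["pn"]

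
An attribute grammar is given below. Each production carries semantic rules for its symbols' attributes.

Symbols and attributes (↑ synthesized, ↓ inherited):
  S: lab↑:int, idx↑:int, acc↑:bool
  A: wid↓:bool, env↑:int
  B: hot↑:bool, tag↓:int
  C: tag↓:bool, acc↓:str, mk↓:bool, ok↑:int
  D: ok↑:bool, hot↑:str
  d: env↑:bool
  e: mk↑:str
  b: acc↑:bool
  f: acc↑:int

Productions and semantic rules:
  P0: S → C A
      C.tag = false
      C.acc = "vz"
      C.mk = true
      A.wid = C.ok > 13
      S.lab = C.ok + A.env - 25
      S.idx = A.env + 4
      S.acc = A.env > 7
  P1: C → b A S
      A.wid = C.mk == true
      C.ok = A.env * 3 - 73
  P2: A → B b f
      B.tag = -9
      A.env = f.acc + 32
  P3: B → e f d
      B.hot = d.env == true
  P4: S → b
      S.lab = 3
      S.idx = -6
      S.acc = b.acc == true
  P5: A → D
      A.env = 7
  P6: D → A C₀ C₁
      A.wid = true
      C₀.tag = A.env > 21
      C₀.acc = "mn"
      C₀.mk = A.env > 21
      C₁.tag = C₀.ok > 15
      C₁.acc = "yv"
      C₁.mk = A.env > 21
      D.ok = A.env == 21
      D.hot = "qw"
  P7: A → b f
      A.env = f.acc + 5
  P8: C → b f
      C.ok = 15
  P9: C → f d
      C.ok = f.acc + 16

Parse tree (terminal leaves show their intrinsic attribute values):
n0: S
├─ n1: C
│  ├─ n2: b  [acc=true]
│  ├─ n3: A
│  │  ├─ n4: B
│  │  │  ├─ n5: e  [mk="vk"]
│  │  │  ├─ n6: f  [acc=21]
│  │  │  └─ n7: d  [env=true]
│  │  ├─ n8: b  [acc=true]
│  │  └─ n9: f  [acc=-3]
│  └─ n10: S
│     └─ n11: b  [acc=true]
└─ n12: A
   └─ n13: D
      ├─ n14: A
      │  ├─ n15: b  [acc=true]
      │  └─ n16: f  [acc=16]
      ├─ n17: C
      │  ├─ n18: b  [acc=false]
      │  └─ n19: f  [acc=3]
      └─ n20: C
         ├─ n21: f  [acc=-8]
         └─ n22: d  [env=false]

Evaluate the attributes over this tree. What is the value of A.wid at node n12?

1. n1.tag = false  [false]
2. n1.acc = "vz"  ["vz"]
3. n1.mk = true  [true]
4. n2.acc = true  [terminal]
5. n3.wid = true  [C.mk == true]
6. n4.tag = -9  [-9]
7. n5.mk = "vk"  [terminal]
8. n6.acc = 21  [terminal]
9. n7.env = true  [terminal]
10. n4.hot = true  [d.env == true]
11. n8.acc = true  [terminal]
12. n9.acc = -3  [terminal]
13. n3.env = 29  [f.acc + 32]
14. n11.acc = true  [terminal]
15. n10.lab = 3  [3]
16. n10.idx = -6  [-6]
17. n10.acc = true  [b.acc == true]
18. n1.ok = 14  [A.env * 3 - 73]
19. n12.wid = true  [C.ok > 13]
20. n14.wid = true  [true]
21. n15.acc = true  [terminal]
22. n16.acc = 16  [terminal]
23. n14.env = 21  [f.acc + 5]
24. n17.tag = false  [A.env > 21]
25. n17.acc = "mn"  ["mn"]
26. n17.mk = false  [A.env > 21]
27. n18.acc = false  [terminal]
28. n19.acc = 3  [terminal]
29. n17.ok = 15  [15]
30. n20.tag = false  [C₀.ok > 15]
31. n20.acc = "yv"  ["yv"]
32. n20.mk = false  [A.env > 21]
33. n21.acc = -8  [terminal]
34. n22.env = false  [terminal]
35. n20.ok = 8  [f.acc + 16]
36. n13.ok = true  [A.env == 21]
37. n13.hot = "qw"  ["qw"]
38. n12.env = 7  [7]
39. n0.lab = -4  [C.ok + A.env - 25]
40. n0.idx = 11  [A.env + 4]
41. n0.acc = false  [A.env > 7]

true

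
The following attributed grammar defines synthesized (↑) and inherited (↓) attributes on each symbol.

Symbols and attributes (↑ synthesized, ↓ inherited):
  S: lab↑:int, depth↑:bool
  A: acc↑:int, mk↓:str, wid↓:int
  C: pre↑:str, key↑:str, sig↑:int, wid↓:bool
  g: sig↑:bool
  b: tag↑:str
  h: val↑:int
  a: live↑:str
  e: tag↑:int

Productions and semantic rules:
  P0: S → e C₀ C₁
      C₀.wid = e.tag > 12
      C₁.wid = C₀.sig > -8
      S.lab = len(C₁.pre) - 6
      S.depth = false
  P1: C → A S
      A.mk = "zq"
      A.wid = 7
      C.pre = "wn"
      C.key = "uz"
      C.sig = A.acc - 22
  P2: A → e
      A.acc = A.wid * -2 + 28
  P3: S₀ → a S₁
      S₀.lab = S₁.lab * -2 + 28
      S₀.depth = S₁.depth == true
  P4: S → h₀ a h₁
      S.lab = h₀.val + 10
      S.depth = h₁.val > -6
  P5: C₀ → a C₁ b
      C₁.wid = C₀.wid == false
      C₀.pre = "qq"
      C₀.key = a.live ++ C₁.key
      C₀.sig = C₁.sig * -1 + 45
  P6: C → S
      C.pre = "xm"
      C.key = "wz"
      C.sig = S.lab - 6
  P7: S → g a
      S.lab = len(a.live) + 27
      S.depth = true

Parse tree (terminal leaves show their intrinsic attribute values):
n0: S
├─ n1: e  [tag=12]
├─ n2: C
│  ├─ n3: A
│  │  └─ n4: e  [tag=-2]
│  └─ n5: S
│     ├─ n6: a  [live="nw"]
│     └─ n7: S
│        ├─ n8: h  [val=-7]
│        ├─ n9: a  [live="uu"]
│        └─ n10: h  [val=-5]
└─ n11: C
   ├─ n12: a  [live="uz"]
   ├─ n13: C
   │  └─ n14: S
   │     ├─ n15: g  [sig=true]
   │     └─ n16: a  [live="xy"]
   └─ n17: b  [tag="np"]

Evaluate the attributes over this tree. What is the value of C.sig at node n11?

22

1. n1.tag = 12  [terminal]
2. n2.wid = false  [e.tag > 12]
3. n3.mk = "zq"  ["zq"]
4. n3.wid = 7  [7]
5. n4.tag = -2  [terminal]
6. n3.acc = 14  [A.wid * -2 + 28]
7. n6.live = "nw"  [terminal]
8. n8.val = -7  [terminal]
9. n9.live = "uu"  [terminal]
10. n10.val = -5  [terminal]
11. n7.lab = 3  [h₀.val + 10]
12. n7.depth = true  [h₁.val > -6]
13. n5.lab = 22  [S₁.lab * -2 + 28]
14. n5.depth = true  [S₁.depth == true]
15. n2.pre = "wn"  ["wn"]
16. n2.key = "uz"  ["uz"]
17. n2.sig = -8  [A.acc - 22]
18. n11.wid = false  [C₀.sig > -8]
19. n12.live = "uz"  [terminal]
20. n13.wid = true  [C₀.wid == false]
21. n15.sig = true  [terminal]
22. n16.live = "xy"  [terminal]
23. n14.lab = 29  [len(a.live) + 27]
24. n14.depth = true  [true]
25. n13.pre = "xm"  ["xm"]
26. n13.key = "wz"  ["wz"]
27. n13.sig = 23  [S.lab - 6]
28. n17.tag = "np"  [terminal]
29. n11.pre = "qq"  ["qq"]
30. n11.key = "uzwz"  [a.live ++ C₁.key]
31. n11.sig = 22  [C₁.sig * -1 + 45]
32. n0.lab = -4  [len(C₁.pre) - 6]
33. n0.depth = false  [false]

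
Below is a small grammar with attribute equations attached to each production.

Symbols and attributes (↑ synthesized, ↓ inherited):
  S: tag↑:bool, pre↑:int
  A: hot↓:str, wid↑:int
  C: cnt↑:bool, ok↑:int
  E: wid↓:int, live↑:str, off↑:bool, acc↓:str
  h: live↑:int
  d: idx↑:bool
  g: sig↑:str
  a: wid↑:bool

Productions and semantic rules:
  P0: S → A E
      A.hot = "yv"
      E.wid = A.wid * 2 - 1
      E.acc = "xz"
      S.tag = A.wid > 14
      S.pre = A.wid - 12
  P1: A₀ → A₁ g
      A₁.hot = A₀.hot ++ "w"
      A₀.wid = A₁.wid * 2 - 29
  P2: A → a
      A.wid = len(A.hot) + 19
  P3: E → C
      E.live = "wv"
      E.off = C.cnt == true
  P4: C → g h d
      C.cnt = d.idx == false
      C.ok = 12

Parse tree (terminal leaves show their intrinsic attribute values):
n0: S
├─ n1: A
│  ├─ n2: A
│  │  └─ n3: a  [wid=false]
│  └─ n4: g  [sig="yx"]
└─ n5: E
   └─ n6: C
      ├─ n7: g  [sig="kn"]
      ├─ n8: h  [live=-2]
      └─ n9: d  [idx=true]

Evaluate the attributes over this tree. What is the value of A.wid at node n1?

1. n1.hot = "yv"  ["yv"]
2. n2.hot = "yvw"  [A₀.hot ++ "w"]
3. n3.wid = false  [terminal]
4. n2.wid = 22  [len(A.hot) + 19]
5. n4.sig = "yx"  [terminal]
6. n1.wid = 15  [A₁.wid * 2 - 29]
7. n5.wid = 29  [A.wid * 2 - 1]
8. n5.acc = "xz"  ["xz"]
9. n7.sig = "kn"  [terminal]
10. n8.live = -2  [terminal]
11. n9.idx = true  [terminal]
12. n6.cnt = false  [d.idx == false]
13. n6.ok = 12  [12]
14. n5.live = "wv"  ["wv"]
15. n5.off = false  [C.cnt == true]
16. n0.tag = true  [A.wid > 14]
17. n0.pre = 3  [A.wid - 12]

15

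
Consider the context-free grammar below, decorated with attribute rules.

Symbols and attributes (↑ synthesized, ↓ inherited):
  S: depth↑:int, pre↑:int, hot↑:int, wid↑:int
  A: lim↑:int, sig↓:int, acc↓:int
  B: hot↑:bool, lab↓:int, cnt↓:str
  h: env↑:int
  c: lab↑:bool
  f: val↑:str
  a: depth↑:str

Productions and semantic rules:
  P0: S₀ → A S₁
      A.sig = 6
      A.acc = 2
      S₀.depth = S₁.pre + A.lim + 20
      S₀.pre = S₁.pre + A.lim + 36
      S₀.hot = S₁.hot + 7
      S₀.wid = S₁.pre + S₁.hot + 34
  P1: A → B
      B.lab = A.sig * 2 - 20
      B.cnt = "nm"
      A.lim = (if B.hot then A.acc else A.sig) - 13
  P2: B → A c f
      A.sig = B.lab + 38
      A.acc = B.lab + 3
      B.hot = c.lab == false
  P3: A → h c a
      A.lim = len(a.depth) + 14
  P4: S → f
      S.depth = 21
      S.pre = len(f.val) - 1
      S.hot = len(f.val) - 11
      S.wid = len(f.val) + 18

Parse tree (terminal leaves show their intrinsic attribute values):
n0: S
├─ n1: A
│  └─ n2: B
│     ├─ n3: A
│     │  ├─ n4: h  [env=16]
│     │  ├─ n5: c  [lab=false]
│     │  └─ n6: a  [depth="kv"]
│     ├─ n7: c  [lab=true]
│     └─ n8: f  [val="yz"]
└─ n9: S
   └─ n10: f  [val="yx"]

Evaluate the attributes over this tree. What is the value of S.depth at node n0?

1. n1.sig = 6  [6]
2. n1.acc = 2  [2]
3. n2.lab = -8  [A.sig * 2 - 20]
4. n2.cnt = "nm"  ["nm"]
5. n3.sig = 30  [B.lab + 38]
6. n3.acc = -5  [B.lab + 3]
7. n4.env = 16  [terminal]
8. n5.lab = false  [terminal]
9. n6.depth = "kv"  [terminal]
10. n3.lim = 16  [len(a.depth) + 14]
11. n7.lab = true  [terminal]
12. n8.val = "yz"  [terminal]
13. n2.hot = false  [c.lab == false]
14. n1.lim = -7  [(if B.hot then A.acc else A.sig) - 13]
15. n10.val = "yx"  [terminal]
16. n9.depth = 21  [21]
17. n9.pre = 1  [len(f.val) - 1]
18. n9.hot = -9  [len(f.val) - 11]
19. n9.wid = 20  [len(f.val) + 18]
20. n0.depth = 14  [S₁.pre + A.lim + 20]
21. n0.pre = 30  [S₁.pre + A.lim + 36]
22. n0.hot = -2  [S₁.hot + 7]
23. n0.wid = 26  [S₁.pre + S₁.hot + 34]

14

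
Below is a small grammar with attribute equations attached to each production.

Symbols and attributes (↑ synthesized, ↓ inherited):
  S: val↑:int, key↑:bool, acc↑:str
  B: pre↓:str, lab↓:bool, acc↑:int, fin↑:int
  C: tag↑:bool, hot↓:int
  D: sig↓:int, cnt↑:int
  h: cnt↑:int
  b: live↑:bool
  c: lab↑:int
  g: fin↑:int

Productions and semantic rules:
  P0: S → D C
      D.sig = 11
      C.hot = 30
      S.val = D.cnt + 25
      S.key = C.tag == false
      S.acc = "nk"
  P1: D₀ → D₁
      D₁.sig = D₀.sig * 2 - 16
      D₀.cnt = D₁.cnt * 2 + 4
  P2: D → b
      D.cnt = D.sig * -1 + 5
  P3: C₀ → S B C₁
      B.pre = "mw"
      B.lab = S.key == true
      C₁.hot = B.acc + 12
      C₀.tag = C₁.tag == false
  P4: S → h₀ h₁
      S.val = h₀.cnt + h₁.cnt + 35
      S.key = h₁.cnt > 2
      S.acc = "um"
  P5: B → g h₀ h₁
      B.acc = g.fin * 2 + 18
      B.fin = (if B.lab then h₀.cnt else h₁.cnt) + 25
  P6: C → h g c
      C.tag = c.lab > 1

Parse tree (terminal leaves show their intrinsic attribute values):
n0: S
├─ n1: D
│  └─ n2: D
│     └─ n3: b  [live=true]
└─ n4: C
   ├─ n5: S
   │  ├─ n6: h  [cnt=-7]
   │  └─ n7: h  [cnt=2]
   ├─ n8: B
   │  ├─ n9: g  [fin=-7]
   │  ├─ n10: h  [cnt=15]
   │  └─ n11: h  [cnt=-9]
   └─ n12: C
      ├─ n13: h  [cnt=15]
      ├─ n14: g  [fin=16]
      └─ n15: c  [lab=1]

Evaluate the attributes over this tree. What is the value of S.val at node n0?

27

1. n1.sig = 11  [11]
2. n2.sig = 6  [D₀.sig * 2 - 16]
3. n3.live = true  [terminal]
4. n2.cnt = -1  [D.sig * -1 + 5]
5. n1.cnt = 2  [D₁.cnt * 2 + 4]
6. n4.hot = 30  [30]
7. n6.cnt = -7  [terminal]
8. n7.cnt = 2  [terminal]
9. n5.val = 30  [h₀.cnt + h₁.cnt + 35]
10. n5.key = false  [h₁.cnt > 2]
11. n5.acc = "um"  ["um"]
12. n8.pre = "mw"  ["mw"]
13. n8.lab = false  [S.key == true]
14. n9.fin = -7  [terminal]
15. n10.cnt = 15  [terminal]
16. n11.cnt = -9  [terminal]
17. n8.acc = 4  [g.fin * 2 + 18]
18. n8.fin = 16  [(if B.lab then h₀.cnt else h₁.cnt) + 25]
19. n12.hot = 16  [B.acc + 12]
20. n13.cnt = 15  [terminal]
21. n14.fin = 16  [terminal]
22. n15.lab = 1  [terminal]
23. n12.tag = false  [c.lab > 1]
24. n4.tag = true  [C₁.tag == false]
25. n0.val = 27  [D.cnt + 25]
26. n0.key = false  [C.tag == false]
27. n0.acc = "nk"  ["nk"]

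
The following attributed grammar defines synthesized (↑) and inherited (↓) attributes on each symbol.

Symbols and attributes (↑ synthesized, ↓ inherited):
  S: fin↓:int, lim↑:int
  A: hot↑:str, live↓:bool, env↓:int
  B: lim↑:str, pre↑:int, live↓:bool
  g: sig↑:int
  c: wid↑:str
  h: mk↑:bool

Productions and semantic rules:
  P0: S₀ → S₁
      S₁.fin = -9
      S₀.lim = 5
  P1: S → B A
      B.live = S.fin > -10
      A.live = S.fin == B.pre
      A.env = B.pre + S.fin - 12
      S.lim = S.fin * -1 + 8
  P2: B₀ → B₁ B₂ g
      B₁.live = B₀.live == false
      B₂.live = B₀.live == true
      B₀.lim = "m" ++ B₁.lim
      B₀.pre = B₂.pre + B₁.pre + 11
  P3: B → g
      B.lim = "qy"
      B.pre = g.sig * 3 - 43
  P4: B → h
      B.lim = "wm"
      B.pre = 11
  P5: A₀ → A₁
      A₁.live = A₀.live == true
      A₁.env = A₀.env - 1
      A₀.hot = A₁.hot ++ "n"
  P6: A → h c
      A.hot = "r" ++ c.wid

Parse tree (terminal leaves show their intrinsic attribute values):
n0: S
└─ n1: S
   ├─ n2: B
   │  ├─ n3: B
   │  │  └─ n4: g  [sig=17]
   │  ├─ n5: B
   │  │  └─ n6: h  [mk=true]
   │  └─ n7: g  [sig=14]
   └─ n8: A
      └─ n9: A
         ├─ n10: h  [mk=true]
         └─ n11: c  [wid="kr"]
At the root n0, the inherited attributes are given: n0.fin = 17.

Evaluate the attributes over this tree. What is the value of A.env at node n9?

8

1. n0.fin = 17  [given at root]
2. n1.fin = -9  [-9]
3. n2.live = true  [S.fin > -10]
4. n3.live = false  [B₀.live == false]
5. n4.sig = 17  [terminal]
6. n3.lim = "qy"  ["qy"]
7. n3.pre = 8  [g.sig * 3 - 43]
8. n5.live = true  [B₀.live == true]
9. n6.mk = true  [terminal]
10. n5.lim = "wm"  ["wm"]
11. n5.pre = 11  [11]
12. n7.sig = 14  [terminal]
13. n2.lim = "mqy"  ["m" ++ B₁.lim]
14. n2.pre = 30  [B₂.pre + B₁.pre + 11]
15. n8.live = false  [S.fin == B.pre]
16. n8.env = 9  [B.pre + S.fin - 12]
17. n9.live = false  [A₀.live == true]
18. n9.env = 8  [A₀.env - 1]
19. n10.mk = true  [terminal]
20. n11.wid = "kr"  [terminal]
21. n9.hot = "rkr"  ["r" ++ c.wid]
22. n8.hot = "rkrn"  [A₁.hot ++ "n"]
23. n1.lim = 17  [S.fin * -1 + 8]
24. n0.lim = 5  [5]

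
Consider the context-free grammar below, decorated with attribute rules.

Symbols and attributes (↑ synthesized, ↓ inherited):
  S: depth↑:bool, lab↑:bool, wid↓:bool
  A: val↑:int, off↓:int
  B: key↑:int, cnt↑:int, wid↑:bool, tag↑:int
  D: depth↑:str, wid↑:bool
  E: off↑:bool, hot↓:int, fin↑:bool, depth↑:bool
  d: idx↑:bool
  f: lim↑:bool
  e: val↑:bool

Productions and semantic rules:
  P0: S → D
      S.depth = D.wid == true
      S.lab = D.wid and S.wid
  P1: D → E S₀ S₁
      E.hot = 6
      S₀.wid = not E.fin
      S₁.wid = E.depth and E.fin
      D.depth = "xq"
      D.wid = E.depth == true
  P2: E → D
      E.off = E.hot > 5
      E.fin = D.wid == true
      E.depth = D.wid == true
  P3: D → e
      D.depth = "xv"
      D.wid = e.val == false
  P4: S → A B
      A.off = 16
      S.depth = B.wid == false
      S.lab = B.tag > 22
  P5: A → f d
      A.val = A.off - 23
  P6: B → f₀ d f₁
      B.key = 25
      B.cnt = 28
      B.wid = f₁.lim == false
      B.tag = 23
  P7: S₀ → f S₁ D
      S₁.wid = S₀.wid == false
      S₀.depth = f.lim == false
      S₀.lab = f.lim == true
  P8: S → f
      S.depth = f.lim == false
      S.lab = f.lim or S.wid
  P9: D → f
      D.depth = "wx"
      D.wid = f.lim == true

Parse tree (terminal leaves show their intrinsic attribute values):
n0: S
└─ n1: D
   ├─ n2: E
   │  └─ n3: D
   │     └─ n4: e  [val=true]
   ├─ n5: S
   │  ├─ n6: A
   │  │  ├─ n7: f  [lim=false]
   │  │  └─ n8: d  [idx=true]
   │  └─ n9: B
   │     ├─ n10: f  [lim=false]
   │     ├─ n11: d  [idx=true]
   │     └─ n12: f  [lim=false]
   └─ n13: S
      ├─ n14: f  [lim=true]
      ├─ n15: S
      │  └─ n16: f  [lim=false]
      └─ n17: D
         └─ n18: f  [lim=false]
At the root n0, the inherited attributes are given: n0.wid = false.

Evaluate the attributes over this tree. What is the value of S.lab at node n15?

true

1. n0.wid = false  [given at root]
2. n2.hot = 6  [6]
3. n4.val = true  [terminal]
4. n3.depth = "xv"  ["xv"]
5. n3.wid = false  [e.val == false]
6. n2.off = true  [E.hot > 5]
7. n2.fin = false  [D.wid == true]
8. n2.depth = false  [D.wid == true]
9. n5.wid = true  [not E.fin]
10. n6.off = 16  [16]
11. n7.lim = false  [terminal]
12. n8.idx = true  [terminal]
13. n6.val = -7  [A.off - 23]
14. n10.lim = false  [terminal]
15. n11.idx = true  [terminal]
16. n12.lim = false  [terminal]
17. n9.key = 25  [25]
18. n9.cnt = 28  [28]
19. n9.wid = true  [f₁.lim == false]
20. n9.tag = 23  [23]
21. n5.depth = false  [B.wid == false]
22. n5.lab = true  [B.tag > 22]
23. n13.wid = false  [E.depth and E.fin]
24. n14.lim = true  [terminal]
25. n15.wid = true  [S₀.wid == false]
26. n16.lim = false  [terminal]
27. n15.depth = true  [f.lim == false]
28. n15.lab = true  [f.lim or S.wid]
29. n18.lim = false  [terminal]
30. n17.depth = "wx"  ["wx"]
31. n17.wid = false  [f.lim == true]
32. n13.depth = false  [f.lim == false]
33. n13.lab = true  [f.lim == true]
34. n1.depth = "xq"  ["xq"]
35. n1.wid = false  [E.depth == true]
36. n0.depth = false  [D.wid == true]
37. n0.lab = false  [D.wid and S.wid]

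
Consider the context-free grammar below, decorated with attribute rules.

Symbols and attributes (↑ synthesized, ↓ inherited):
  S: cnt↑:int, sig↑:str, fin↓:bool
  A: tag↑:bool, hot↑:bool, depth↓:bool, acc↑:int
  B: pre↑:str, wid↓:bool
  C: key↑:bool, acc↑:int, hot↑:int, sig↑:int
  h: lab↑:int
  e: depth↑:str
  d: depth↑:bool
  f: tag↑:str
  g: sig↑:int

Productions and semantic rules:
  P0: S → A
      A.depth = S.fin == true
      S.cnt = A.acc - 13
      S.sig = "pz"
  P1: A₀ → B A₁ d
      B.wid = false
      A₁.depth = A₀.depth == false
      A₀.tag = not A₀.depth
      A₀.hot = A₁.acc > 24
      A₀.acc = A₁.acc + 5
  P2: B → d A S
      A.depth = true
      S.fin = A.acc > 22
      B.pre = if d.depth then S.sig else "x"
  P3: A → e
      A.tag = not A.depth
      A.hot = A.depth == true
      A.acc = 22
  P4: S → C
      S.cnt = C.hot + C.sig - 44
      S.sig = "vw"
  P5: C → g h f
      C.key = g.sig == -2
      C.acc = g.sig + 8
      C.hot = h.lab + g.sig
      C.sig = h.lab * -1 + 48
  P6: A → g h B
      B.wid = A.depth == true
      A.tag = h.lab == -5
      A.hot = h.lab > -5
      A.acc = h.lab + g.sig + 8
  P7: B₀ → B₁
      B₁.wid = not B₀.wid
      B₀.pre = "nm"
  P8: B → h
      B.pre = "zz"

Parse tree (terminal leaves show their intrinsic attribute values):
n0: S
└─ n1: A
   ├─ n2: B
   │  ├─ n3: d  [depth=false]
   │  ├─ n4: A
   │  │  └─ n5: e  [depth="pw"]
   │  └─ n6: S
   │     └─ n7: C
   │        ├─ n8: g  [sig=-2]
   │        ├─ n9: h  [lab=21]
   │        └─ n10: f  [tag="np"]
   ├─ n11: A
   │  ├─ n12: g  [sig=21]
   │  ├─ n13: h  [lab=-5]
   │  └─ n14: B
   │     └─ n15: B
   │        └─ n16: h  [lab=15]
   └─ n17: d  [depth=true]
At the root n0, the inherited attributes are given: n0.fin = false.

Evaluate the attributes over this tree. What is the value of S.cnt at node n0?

16

1. n0.fin = false  [given at root]
2. n1.depth = false  [S.fin == true]
3. n2.wid = false  [false]
4. n3.depth = false  [terminal]
5. n4.depth = true  [true]
6. n5.depth = "pw"  [terminal]
7. n4.tag = false  [not A.depth]
8. n4.hot = true  [A.depth == true]
9. n4.acc = 22  [22]
10. n6.fin = false  [A.acc > 22]
11. n8.sig = -2  [terminal]
12. n9.lab = 21  [terminal]
13. n10.tag = "np"  [terminal]
14. n7.key = true  [g.sig == -2]
15. n7.acc = 6  [g.sig + 8]
16. n7.hot = 19  [h.lab + g.sig]
17. n7.sig = 27  [h.lab * -1 + 48]
18. n6.cnt = 2  [C.hot + C.sig - 44]
19. n6.sig = "vw"  ["vw"]
20. n2.pre = "x"  [if d.depth then S.sig else "x"]
21. n11.depth = true  [A₀.depth == false]
22. n12.sig = 21  [terminal]
23. n13.lab = -5  [terminal]
24. n14.wid = true  [A.depth == true]
25. n15.wid = false  [not B₀.wid]
26. n16.lab = 15  [terminal]
27. n15.pre = "zz"  ["zz"]
28. n14.pre = "nm"  ["nm"]
29. n11.tag = true  [h.lab == -5]
30. n11.hot = false  [h.lab > -5]
31. n11.acc = 24  [h.lab + g.sig + 8]
32. n17.depth = true  [terminal]
33. n1.tag = true  [not A₀.depth]
34. n1.hot = false  [A₁.acc > 24]
35. n1.acc = 29  [A₁.acc + 5]
36. n0.cnt = 16  [A.acc - 13]
37. n0.sig = "pz"  ["pz"]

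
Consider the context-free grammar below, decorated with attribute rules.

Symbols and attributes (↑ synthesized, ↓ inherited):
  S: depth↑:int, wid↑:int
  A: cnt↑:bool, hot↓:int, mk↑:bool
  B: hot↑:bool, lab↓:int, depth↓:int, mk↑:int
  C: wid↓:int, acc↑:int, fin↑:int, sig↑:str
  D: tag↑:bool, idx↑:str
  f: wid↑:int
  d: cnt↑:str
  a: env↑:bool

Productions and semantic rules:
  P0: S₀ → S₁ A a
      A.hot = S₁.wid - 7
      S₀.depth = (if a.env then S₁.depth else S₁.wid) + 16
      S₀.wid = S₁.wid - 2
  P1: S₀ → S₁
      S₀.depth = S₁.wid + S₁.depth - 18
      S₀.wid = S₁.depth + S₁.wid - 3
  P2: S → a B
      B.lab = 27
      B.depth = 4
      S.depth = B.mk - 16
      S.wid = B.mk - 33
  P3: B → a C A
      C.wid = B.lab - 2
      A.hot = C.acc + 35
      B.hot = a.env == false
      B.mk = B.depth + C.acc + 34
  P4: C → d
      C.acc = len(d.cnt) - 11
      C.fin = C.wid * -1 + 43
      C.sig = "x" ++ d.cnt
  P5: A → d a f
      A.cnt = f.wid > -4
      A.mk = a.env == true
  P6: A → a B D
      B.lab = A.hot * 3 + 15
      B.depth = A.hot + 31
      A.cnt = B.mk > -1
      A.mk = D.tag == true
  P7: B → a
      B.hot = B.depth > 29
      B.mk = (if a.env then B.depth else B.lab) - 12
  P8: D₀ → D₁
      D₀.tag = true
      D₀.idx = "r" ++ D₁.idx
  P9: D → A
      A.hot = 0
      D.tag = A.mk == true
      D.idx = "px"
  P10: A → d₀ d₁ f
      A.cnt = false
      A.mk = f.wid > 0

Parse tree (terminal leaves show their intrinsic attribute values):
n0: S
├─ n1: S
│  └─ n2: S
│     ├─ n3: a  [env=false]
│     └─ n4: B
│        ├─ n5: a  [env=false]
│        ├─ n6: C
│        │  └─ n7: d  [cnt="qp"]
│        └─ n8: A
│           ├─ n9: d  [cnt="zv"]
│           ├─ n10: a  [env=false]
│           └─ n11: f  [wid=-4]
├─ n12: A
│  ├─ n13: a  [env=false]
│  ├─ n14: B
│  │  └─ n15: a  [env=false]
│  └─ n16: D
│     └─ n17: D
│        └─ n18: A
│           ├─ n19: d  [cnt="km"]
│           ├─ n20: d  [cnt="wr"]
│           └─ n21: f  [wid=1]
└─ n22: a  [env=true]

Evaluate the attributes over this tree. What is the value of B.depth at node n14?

30

1. n3.env = false  [terminal]
2. n4.lab = 27  [27]
3. n4.depth = 4  [4]
4. n5.env = false  [terminal]
5. n6.wid = 25  [B.lab - 2]
6. n7.cnt = "qp"  [terminal]
7. n6.acc = -9  [len(d.cnt) - 11]
8. n6.fin = 18  [C.wid * -1 + 43]
9. n6.sig = "xqp"  ["x" ++ d.cnt]
10. n8.hot = 26  [C.acc + 35]
11. n9.cnt = "zv"  [terminal]
12. n10.env = false  [terminal]
13. n11.wid = -4  [terminal]
14. n8.cnt = false  [f.wid > -4]
15. n8.mk = false  [a.env == true]
16. n4.hot = true  [a.env == false]
17. n4.mk = 29  [B.depth + C.acc + 34]
18. n2.depth = 13  [B.mk - 16]
19. n2.wid = -4  [B.mk - 33]
20. n1.depth = -9  [S₁.wid + S₁.depth - 18]
21. n1.wid = 6  [S₁.depth + S₁.wid - 3]
22. n12.hot = -1  [S₁.wid - 7]
23. n13.env = false  [terminal]
24. n14.lab = 12  [A.hot * 3 + 15]
25. n14.depth = 30  [A.hot + 31]
26. n15.env = false  [terminal]
27. n14.hot = true  [B.depth > 29]
28. n14.mk = 0  [(if a.env then B.depth else B.lab) - 12]
29. n18.hot = 0  [0]
30. n19.cnt = "km"  [terminal]
31. n20.cnt = "wr"  [terminal]
32. n21.wid = 1  [terminal]
33. n18.cnt = false  [false]
34. n18.mk = true  [f.wid > 0]
35. n17.tag = true  [A.mk == true]
36. n17.idx = "px"  ["px"]
37. n16.tag = true  [true]
38. n16.idx = "rpx"  ["r" ++ D₁.idx]
39. n12.cnt = true  [B.mk > -1]
40. n12.mk = true  [D.tag == true]
41. n22.env = true  [terminal]
42. n0.depth = 7  [(if a.env then S₁.depth else S₁.wid) + 16]
43. n0.wid = 4  [S₁.wid - 2]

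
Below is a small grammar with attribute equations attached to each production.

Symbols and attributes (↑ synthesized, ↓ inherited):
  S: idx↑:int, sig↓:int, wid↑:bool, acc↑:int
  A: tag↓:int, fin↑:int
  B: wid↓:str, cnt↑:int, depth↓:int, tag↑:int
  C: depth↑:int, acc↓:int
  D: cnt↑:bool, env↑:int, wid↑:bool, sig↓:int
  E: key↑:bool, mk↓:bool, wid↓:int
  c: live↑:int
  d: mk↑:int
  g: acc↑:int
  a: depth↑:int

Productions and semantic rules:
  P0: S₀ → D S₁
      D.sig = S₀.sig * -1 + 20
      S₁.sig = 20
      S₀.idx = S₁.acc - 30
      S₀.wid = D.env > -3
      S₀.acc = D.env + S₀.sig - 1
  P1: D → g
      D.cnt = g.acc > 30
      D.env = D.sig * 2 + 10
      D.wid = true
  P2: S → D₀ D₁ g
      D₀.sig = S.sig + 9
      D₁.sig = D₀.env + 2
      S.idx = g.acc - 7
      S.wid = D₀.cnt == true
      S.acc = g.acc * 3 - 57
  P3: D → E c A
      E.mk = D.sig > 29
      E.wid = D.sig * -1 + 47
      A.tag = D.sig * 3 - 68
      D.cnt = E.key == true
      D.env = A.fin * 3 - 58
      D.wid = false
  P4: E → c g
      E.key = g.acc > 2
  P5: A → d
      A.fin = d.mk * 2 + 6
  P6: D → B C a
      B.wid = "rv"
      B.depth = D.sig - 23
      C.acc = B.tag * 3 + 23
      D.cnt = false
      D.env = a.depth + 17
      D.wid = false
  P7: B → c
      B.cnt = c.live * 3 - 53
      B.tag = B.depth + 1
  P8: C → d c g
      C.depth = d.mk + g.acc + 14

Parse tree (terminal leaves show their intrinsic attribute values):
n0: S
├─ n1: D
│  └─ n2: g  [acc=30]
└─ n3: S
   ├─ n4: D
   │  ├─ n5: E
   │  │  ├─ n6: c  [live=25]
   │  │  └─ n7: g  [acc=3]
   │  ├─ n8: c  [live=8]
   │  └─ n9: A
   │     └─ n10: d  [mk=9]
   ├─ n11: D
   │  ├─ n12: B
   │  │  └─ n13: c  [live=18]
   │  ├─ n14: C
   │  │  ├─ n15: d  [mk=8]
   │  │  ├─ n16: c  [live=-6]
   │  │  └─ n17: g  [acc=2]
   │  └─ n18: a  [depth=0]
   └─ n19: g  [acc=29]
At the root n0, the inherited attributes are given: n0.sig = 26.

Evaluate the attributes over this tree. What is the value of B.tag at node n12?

-6

1. n0.sig = 26  [given at root]
2. n1.sig = -6  [S₀.sig * -1 + 20]
3. n2.acc = 30  [terminal]
4. n1.cnt = false  [g.acc > 30]
5. n1.env = -2  [D.sig * 2 + 10]
6. n1.wid = true  [true]
7. n3.sig = 20  [20]
8. n4.sig = 29  [S.sig + 9]
9. n5.mk = false  [D.sig > 29]
10. n5.wid = 18  [D.sig * -1 + 47]
11. n6.live = 25  [terminal]
12. n7.acc = 3  [terminal]
13. n5.key = true  [g.acc > 2]
14. n8.live = 8  [terminal]
15. n9.tag = 19  [D.sig * 3 - 68]
16. n10.mk = 9  [terminal]
17. n9.fin = 24  [d.mk * 2 + 6]
18. n4.cnt = true  [E.key == true]
19. n4.env = 14  [A.fin * 3 - 58]
20. n4.wid = false  [false]
21. n11.sig = 16  [D₀.env + 2]
22. n12.wid = "rv"  ["rv"]
23. n12.depth = -7  [D.sig - 23]
24. n13.live = 18  [terminal]
25. n12.cnt = 1  [c.live * 3 - 53]
26. n12.tag = -6  [B.depth + 1]
27. n14.acc = 5  [B.tag * 3 + 23]
28. n15.mk = 8  [terminal]
29. n16.live = -6  [terminal]
30. n17.acc = 2  [terminal]
31. n14.depth = 24  [d.mk + g.acc + 14]
32. n18.depth = 0  [terminal]
33. n11.cnt = false  [false]
34. n11.env = 17  [a.depth + 17]
35. n11.wid = false  [false]
36. n19.acc = 29  [terminal]
37. n3.idx = 22  [g.acc - 7]
38. n3.wid = true  [D₀.cnt == true]
39. n3.acc = 30  [g.acc * 3 - 57]
40. n0.idx = 0  [S₁.acc - 30]
41. n0.wid = true  [D.env > -3]
42. n0.acc = 23  [D.env + S₀.sig - 1]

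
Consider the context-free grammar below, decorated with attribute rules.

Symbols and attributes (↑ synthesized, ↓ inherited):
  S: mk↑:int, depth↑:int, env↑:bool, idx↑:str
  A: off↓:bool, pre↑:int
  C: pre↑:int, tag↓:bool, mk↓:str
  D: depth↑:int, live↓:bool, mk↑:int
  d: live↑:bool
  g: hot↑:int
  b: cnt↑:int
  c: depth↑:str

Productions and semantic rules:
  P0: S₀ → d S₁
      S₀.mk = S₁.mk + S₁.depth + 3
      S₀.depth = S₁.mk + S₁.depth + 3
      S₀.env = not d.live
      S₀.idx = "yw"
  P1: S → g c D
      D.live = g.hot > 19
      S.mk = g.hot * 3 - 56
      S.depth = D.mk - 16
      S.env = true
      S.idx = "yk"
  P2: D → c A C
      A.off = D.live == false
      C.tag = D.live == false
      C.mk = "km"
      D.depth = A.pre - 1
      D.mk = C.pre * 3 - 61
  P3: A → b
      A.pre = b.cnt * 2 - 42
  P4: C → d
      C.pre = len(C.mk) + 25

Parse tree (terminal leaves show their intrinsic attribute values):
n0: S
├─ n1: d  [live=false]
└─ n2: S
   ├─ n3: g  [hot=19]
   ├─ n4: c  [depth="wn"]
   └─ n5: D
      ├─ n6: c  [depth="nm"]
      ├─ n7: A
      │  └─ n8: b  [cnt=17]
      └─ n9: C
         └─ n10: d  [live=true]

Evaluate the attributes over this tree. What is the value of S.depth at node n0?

1. n1.live = false  [terminal]
2. n3.hot = 19  [terminal]
3. n4.depth = "wn"  [terminal]
4. n5.live = false  [g.hot > 19]
5. n6.depth = "nm"  [terminal]
6. n7.off = true  [D.live == false]
7. n8.cnt = 17  [terminal]
8. n7.pre = -8  [b.cnt * 2 - 42]
9. n9.tag = true  [D.live == false]
10. n9.mk = "km"  ["km"]
11. n10.live = true  [terminal]
12. n9.pre = 27  [len(C.mk) + 25]
13. n5.depth = -9  [A.pre - 1]
14. n5.mk = 20  [C.pre * 3 - 61]
15. n2.mk = 1  [g.hot * 3 - 56]
16. n2.depth = 4  [D.mk - 16]
17. n2.env = true  [true]
18. n2.idx = "yk"  ["yk"]
19. n0.mk = 8  [S₁.mk + S₁.depth + 3]
20. n0.depth = 8  [S₁.mk + S₁.depth + 3]
21. n0.env = true  [not d.live]
22. n0.idx = "yw"  ["yw"]

8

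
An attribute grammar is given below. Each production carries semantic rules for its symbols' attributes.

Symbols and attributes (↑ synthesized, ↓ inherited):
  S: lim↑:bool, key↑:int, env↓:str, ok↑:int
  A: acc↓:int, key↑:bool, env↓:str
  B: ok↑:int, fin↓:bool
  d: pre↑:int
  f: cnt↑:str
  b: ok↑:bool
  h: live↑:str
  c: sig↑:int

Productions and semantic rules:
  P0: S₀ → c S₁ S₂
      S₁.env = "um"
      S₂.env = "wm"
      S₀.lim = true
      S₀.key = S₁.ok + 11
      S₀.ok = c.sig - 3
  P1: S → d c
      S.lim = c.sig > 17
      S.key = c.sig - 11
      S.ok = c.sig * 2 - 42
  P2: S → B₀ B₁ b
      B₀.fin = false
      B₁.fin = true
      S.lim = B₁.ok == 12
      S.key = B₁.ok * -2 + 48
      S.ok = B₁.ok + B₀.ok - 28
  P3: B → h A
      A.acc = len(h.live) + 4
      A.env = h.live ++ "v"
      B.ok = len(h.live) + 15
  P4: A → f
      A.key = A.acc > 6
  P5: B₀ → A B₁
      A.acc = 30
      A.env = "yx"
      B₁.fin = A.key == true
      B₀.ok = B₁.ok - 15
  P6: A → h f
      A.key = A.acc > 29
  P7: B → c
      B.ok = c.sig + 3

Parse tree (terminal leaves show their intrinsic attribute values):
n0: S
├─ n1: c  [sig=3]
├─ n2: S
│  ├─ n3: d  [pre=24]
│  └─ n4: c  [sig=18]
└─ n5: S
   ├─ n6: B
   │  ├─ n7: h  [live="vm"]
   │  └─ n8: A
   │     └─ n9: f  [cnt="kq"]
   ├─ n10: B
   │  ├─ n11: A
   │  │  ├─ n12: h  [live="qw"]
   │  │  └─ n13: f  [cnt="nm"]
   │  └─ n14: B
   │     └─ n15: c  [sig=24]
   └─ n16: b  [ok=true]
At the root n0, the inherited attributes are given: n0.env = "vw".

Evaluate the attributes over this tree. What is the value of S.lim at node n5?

1. n0.env = "vw"  [given at root]
2. n1.sig = 3  [terminal]
3. n2.env = "um"  ["um"]
4. n3.pre = 24  [terminal]
5. n4.sig = 18  [terminal]
6. n2.lim = true  [c.sig > 17]
7. n2.key = 7  [c.sig - 11]
8. n2.ok = -6  [c.sig * 2 - 42]
9. n5.env = "wm"  ["wm"]
10. n6.fin = false  [false]
11. n7.live = "vm"  [terminal]
12. n8.acc = 6  [len(h.live) + 4]
13. n8.env = "vmv"  [h.live ++ "v"]
14. n9.cnt = "kq"  [terminal]
15. n8.key = false  [A.acc > 6]
16. n6.ok = 17  [len(h.live) + 15]
17. n10.fin = true  [true]
18. n11.acc = 30  [30]
19. n11.env = "yx"  ["yx"]
20. n12.live = "qw"  [terminal]
21. n13.cnt = "nm"  [terminal]
22. n11.key = true  [A.acc > 29]
23. n14.fin = true  [A.key == true]
24. n15.sig = 24  [terminal]
25. n14.ok = 27  [c.sig + 3]
26. n10.ok = 12  [B₁.ok - 15]
27. n16.ok = true  [terminal]
28. n5.lim = true  [B₁.ok == 12]
29. n5.key = 24  [B₁.ok * -2 + 48]
30. n5.ok = 1  [B₁.ok + B₀.ok - 28]
31. n0.lim = true  [true]
32. n0.key = 5  [S₁.ok + 11]
33. n0.ok = 0  [c.sig - 3]

true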